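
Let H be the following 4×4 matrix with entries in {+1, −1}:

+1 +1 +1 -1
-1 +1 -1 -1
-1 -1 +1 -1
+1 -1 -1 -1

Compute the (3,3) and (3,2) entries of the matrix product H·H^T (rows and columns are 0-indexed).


Row 2 of H: [-1, -1, 1, -1].
Row 3 of H: [1, -1, -1, -1].
(H·H^T)[3][3] = Σ_j H[3][j]·H[3][j] = (1)² + (-1)² + (-1)² + (-1)² = 1 + 1 + 1 + 1 = 4.
(H·H^T)[3][2] = Σ_j H[3][j]·H[2][j] = (1)·(-1) + (-1)·(-1) + (-1)·(1) + (-1)·(-1) = -1 + 1 + -1 + 1 = 0.
So rows 3 and 2 are orthogonal; the diagonal entry equals n = 4.

(3,3) entry = 4; (3,2) entry = 0.


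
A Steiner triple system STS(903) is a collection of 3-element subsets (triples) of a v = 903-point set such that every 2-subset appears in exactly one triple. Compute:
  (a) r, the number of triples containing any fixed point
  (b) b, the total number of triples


An STS(v) is a 2-(v, 3, 1) BIBD: block size k = 3, λ = 1.
Replication: r(k − 1) = λ(v − 1) ⇒ r·2 = 903 − 1 = 902 ⇒ r = 451.
Block count: b = v(v − 1)/6 = 903·902/6 = 814506/6 = 135751.

r = 451, b = 135751.


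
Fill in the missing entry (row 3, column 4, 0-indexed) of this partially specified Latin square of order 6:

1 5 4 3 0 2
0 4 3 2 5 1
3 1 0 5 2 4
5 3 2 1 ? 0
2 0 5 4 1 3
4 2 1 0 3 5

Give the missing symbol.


Row 3 contains symbols [0, 1, 2, 3, 5] — missing [4].
Column 4 contains symbols [0, 1, 2, 3, 5] — missing [4].
The missing symbol must appear in both missing sets; intersection = [4].
Therefore the hidden value is 4.

Missing value = 4.


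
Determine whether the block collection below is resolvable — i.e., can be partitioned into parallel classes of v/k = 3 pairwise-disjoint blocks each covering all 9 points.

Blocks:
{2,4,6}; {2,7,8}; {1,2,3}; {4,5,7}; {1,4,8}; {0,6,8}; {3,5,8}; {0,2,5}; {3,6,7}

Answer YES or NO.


v = 9, block size k = 3, number of blocks = 9.
For resolvability, blocks must partition into parallel classes of size v/k = 3.
Total blocks must therefore be a multiple of 3: 9 = 3·3 + 0 ⇒ divisible ✓.
Consider block {2,4,6}. The only other block(s) in the collection disjoint from it are {3,5,8} — just 1 block(s). Any parallel class containing {2,4,6} would need 2 other blocks each disjoint from it, so no parallel class of size 3 can contain {2,4,6}.
Since every block must belong to some parallel class in a resolution, the collection cannot be partitioned into parallel classes.
Resolvable? NO.

NO


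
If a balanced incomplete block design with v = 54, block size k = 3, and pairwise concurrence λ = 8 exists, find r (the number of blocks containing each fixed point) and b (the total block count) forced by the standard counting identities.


Any 2-(v, k, λ) BIBD satisfies two necessary conditions:
  (i)  Each point sits in r blocks, and counting incidences through any fixed point gives r(k − 1) = λ(v − 1), so r = λ(v − 1)/(k − 1).
  (ii) Total incidences bk = vr, so b = vr/k.
Step 1: r = λ(v − 1)/(k − 1) = 8·(54 − 1)/(3 − 1) = 8·53/2 = 424/2 = 212.
Step 2: b = vr/k = 54·212/3 = 11448/3 = 3816.
Check integrality: r = 212 ∈ Z ✓, b = 3816 ∈ Z ✓.
(These identities are necessary conditions: they determine r and b for any design with these parameters, but do not by themselves prove that one exists.)

r = 212, b = 3816.


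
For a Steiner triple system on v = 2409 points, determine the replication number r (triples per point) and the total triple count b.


An STS(v) is a 2-(v, 3, 1) BIBD: block size k = 3, λ = 1.
Replication: r(k − 1) = λ(v − 1) ⇒ r·2 = 2409 − 1 = 2408 ⇒ r = 1204.
Block count: b = v(v − 1)/6 = 2409·2408/6 = 5800872/6 = 966812.
(Check via bk = vr: 966812·3 = 2900436 = 2409·1204 = 2900436 ✓.)

r = 1204, b = 966812.


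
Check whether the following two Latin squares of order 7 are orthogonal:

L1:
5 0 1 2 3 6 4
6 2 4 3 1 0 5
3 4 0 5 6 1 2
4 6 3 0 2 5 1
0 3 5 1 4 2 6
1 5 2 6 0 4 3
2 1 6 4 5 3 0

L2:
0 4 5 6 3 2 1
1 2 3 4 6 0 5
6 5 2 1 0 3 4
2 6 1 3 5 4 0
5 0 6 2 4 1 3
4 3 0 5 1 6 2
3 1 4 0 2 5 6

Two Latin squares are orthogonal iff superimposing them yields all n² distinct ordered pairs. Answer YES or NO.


Form the n² = 49 superimposed pairs (L1[i][j], L2[i][j]), row by row (rows and columns indexed from 0):
row 0: (5,0) (0,4) (1,5) (2,6) (3,3) (6,2) (4,1)
row 1: (6,1) (2,2) (4,3) (3,4) (1,6) (0,0) (5,5)
row 2: (3,6) (4,5) (0,2) (5,1) (6,0) (1,3) (2,4)
row 3: (4,2) (6,6) (3,1) (0,3) (2,5) (5,4) (1,0)
row 4: (0,5) (3,0) (5,6) (1,2) (4,4) (2,1) (6,3)
row 5: (1,4) (5,3) (2,0) (6,5) (0,1) (4,6) (3,2)
row 6: (2,3) (1,1) (6,4) (4,0) (5,2) (3,5) (0,6)
Orthogonality requires all 49 pairs distinct.
Check by first coordinate: for each symbol s of L1, list the L2 entries in the n cells where L1 = s; they must all differ.
  L1 = 0: L2 entries (in reading order) 4, 0, 2, 3, 5, 1, 6 — all 7 distinct ✓
  L1 = 1: L2 entries (in reading order) 5, 6, 3, 0, 2, 4, 1 — all 7 distinct ✓
  L1 = 2: L2 entries (in reading order) 6, 2, 4, 5, 1, 0, 3 — all 7 distinct ✓
  L1 = 3: L2 entries (in reading order) 3, 4, 6, 1, 0, 2, 5 — all 7 distinct ✓
  L1 = 4: L2 entries (in reading order) 1, 3, 5, 2, 4, 6, 0 — all 7 distinct ✓
  L1 = 5: L2 entries (in reading order) 0, 5, 1, 4, 6, 3, 2 — all 7 distinct ✓
  L1 = 6: L2 entries (in reading order) 2, 1, 0, 6, 3, 5, 4 — all 7 distinct ✓
Every symbol of L1 meets every symbol of L2 exactly once, so all 49 pairs are distinct (49 of 49).
Conclusion: YES.

YES


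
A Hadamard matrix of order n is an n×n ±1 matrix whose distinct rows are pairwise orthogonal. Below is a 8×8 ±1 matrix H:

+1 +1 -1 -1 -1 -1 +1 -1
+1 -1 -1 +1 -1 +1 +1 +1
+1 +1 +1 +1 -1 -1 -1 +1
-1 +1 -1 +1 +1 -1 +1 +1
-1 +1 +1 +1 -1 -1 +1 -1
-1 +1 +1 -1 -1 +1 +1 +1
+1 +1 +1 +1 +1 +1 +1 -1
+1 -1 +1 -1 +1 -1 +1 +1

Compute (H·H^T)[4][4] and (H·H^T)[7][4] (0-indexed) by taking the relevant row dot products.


Row 4 of H: [-1, 1, 1, 1, -1, -1, 1, -1].
Row 7 of H: [1, -1, 1, -1, 1, -1, 1, 1].
(H·H^T)[4][4] = Σ_j H[4][j]·H[4][j] = (-1)² + (1)² + (1)² + (1)² + (-1)² + (-1)² + (1)² + (-1)² = 1 + 1 + 1 + 1 + 1 + 1 + 1 + 1 = 8.
(H·H^T)[7][4] = Σ_j H[7][j]·H[4][j] = (1)·(-1) + (-1)·(1) + (1)·(1) + (-1)·(1) + (1)·(-1) + (-1)·(-1) + (1)·(1) + (1)·(-1) = -1 + -1 + 1 + -1 + -1 + 1 + 1 + -1 = -2.
Rows 7 and 4 are not orthogonal (dot product = -2 ≠ 0), so H is not a Hadamard matrix.

(4,4) entry = 8; (7,4) entry = -2.


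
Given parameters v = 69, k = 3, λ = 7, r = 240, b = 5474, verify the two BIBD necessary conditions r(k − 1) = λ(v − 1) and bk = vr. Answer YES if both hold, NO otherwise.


Condition (i): r(k − 1) = 240·2 = 480; λ(v − 1) = 7·68 = 476. Match? NO.
Condition (ii): bk = 5474·3 = 16422; vr = 69·240 = 16560. Match? NO.
Both conditions hold? NO.

NO


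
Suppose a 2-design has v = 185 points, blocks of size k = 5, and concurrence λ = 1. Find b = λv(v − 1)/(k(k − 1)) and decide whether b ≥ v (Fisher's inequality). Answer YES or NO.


b = λv(v − 1)/(k(k − 1)) = 1·185·184/(5·4) = 34040/20 = 1702.
Compare with v = 185: b ≥ v, so Fisher's inequality holds.

YES


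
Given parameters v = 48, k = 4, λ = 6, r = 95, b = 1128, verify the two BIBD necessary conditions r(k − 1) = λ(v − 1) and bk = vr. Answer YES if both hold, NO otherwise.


Condition (i): r(k − 1) = 95·3 = 285; λ(v − 1) = 6·47 = 282. Match? NO.
Condition (ii): bk = 1128·4 = 4512; vr = 48·95 = 4560. Match? NO.
Both conditions hold? NO.

NO


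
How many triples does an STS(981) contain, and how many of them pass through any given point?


An STS(v) is a 2-(v, 3, 1) BIBD: block size k = 3, λ = 1.
Replication: r(k − 1) = λ(v − 1) ⇒ r·2 = 981 − 1 = 980 ⇒ r = 490.
Block count: b = v(v − 1)/6 = 981·980/6 = 961380/6 = 160230.
(Check via bk = vr: 160230·3 = 480690 = 981·490 = 480690 ✓.)

r = 490, b = 160230.


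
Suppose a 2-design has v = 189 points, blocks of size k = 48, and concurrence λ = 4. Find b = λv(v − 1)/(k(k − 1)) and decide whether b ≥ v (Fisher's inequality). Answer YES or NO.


b = λv(v − 1)/(k(k − 1)) = 4·189·188/(48·47) = 142128/2256 = 63.
Compare with v = 189: b < v, so Fisher's inequality fails.

NO


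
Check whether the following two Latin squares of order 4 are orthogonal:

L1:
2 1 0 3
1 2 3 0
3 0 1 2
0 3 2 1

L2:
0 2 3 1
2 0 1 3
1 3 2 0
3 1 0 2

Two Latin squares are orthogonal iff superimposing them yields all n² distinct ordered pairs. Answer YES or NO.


Form the n² = 16 superimposed pairs (L1[i][j], L2[i][j]), row by row (rows and columns indexed from 0):
row 0: (2,0) (1,2) (0,3) (3,1)
row 1: (1,2) (2,0) (3,1) (0,3)
row 2: (3,1) (0,3) (1,2) (2,0)
row 3: (0,3) (3,1) (2,0) (1,2)
Orthogonality requires all 16 pairs distinct.
But the pair (1,2) repeats: cell (0,1) has L1 = 1, L2 = 2, and cell (1,0) has L1 = 1, L2 = 2.
A repeated pair means some other pair never occurs (only 4 distinct pairs out of 16), so the squares are not orthogonal.
Conclusion: NO.

NO


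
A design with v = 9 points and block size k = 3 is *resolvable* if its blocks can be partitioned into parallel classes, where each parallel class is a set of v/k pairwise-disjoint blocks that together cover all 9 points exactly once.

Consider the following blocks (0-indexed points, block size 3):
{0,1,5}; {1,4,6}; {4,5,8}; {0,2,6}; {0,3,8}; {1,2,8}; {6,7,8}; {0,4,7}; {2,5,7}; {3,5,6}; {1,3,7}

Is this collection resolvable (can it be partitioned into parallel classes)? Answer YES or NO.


v = 9, block size k = 3, number of blocks = 11.
For resolvability, blocks must partition into parallel classes of size v/k = 3.
Total blocks must therefore be a multiple of 3: 11 = 3·3 + 2 ⇒ not divisible ✗.
Resolvable? NO.

NO


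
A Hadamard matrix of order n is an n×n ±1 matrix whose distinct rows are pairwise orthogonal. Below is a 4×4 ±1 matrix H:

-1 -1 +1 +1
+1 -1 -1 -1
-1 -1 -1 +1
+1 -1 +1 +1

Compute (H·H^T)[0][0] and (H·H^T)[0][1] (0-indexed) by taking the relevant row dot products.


Row 0 of H: [-1, -1, 1, 1].
Row 1 of H: [1, -1, -1, -1].
(H·H^T)[0][0] = Σ_j H[0][j]·H[0][j] = (-1)² + (-1)² + (1)² + (1)² = 1 + 1 + 1 + 1 = 4.
(H·H^T)[0][1] = Σ_j H[0][j]·H[1][j] = (-1)·(1) + (-1)·(-1) + (1)·(-1) + (1)·(-1) = -1 + 1 + -1 + -1 = -2.
Rows 0 and 1 are not orthogonal (dot product = -2 ≠ 0), so H is not a Hadamard matrix.

(0,0) entry = 4; (0,1) entry = -2.


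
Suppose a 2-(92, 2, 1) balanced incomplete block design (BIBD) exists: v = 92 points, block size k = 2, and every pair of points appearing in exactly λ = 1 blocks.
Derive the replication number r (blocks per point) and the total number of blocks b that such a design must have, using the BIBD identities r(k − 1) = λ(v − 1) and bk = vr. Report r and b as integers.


Any 2-(v, k, λ) BIBD satisfies two necessary conditions:
  (i)  Each point sits in r blocks, and counting incidences through any fixed point gives r(k − 1) = λ(v − 1), so r = λ(v − 1)/(k − 1).
  (ii) Total incidences bk = vr, so b = vr/k.
Step 1: r = λ(v − 1)/(k − 1) = 1·(92 − 1)/(2 − 1) = 1·91/1 = 91/1 = 91.
Step 2: b = vr/k = 92·91/2 = 8372/2 = 4186.
Check integrality: r = 91 ∈ Z ✓, b = 4186 ∈ Z ✓.
(These identities are necessary conditions: they determine r and b for any design with these parameters, but do not by themselves prove that one exists.)

r = 91, b = 4186.


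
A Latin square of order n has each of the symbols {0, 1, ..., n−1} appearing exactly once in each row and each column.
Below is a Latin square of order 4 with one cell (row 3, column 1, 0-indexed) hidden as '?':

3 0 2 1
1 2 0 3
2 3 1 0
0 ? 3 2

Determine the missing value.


Row 3 contains symbols [0, 2, 3] — missing [1].
Column 1 contains symbols [0, 2, 3] — missing [1].
The missing symbol must appear in both missing sets; intersection = [1].
Therefore the hidden value is 1.

Missing value = 1.


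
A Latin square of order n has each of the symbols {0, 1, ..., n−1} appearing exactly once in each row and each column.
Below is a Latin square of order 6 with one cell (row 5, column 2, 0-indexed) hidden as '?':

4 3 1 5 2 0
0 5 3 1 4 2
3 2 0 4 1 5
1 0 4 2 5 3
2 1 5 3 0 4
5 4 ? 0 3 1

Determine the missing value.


Row 5 contains symbols [0, 1, 3, 4, 5] — missing [2].
Column 2 contains symbols [0, 1, 3, 4, 5] — missing [2].
The missing symbol must appear in both missing sets; intersection = [2].
Therefore the hidden value is 2.

Missing value = 2.


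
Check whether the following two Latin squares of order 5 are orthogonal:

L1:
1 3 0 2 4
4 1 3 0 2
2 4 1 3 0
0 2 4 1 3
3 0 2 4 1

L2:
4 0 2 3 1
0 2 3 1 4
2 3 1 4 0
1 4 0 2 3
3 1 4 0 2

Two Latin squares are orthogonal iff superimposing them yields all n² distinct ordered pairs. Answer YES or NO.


Form the n² = 25 superimposed pairs (L1[i][j], L2[i][j]), row by row (rows and columns indexed from 0):
row 0: (1,4) (3,0) (0,2) (2,3) (4,1)
row 1: (4,0) (1,2) (3,3) (0,1) (2,4)
row 2: (2,2) (4,3) (1,1) (3,4) (0,0)
row 3: (0,1) (2,4) (4,0) (1,2) (3,3)
row 4: (3,3) (0,1) (2,4) (4,0) (1,2)
Orthogonality requires all 25 pairs distinct.
But the pair (0,1) repeats: cell (1,3) has L1 = 0, L2 = 1, and cell (3,0) has L1 = 0, L2 = 1.
A repeated pair means some other pair never occurs (only 15 distinct pairs out of 25), so the squares are not orthogonal.
Conclusion: NO.

NO


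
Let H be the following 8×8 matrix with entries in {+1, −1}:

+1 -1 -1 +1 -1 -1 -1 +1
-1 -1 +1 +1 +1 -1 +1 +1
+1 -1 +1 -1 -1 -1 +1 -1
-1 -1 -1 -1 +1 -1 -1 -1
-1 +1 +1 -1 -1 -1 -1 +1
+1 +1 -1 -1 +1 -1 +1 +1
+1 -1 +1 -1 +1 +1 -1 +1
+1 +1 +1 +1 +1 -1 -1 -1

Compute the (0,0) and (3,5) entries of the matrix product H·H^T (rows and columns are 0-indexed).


Row 0 of H: [1, -1, -1, 1, -1, -1, -1, 1].
Row 3 of H: [-1, -1, -1, -1, 1, -1, -1, -1].
Row 5 of H: [1, 1, -1, -1, 1, -1, 1, 1].
(H·H^T)[0][0] = Σ_j H[0][j]·H[0][j] = (1)² + (-1)² + (-1)² + (1)² + (-1)² + (-1)² + (-1)² + (1)² = 1 + 1 + 1 + 1 + 1 + 1 + 1 + 1 = 8.
(H·H^T)[3][5] = Σ_j H[3][j]·H[5][j] = (-1)·(1) + (-1)·(1) + (-1)·(-1) + (-1)·(-1) + (1)·(1) + (-1)·(-1) + (-1)·(1) + (-1)·(1) = -1 + -1 + 1 + 1 + 1 + 1 + -1 + -1 = 0.
So rows 3 and 5 are orthogonal; the diagonal entry equals n = 8.

(0,0) entry = 8; (3,5) entry = 0.


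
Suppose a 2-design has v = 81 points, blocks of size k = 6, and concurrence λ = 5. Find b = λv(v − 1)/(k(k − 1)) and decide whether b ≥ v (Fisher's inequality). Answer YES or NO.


r = λ(v − 1)/(k − 1) = 5·80/5 = 80.
b = vr/k = 81·80/6 = 1080.
Fisher's inequality: b ≥ v ⇔ 1080 ≥ 81? YES.

YES


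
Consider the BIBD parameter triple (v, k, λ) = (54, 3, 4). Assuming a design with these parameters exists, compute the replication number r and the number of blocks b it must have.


Any 2-(v, k, λ) BIBD satisfies two necessary conditions:
  (i)  Each point sits in r blocks, and counting incidences through any fixed point gives r(k − 1) = λ(v − 1), so r = λ(v − 1)/(k − 1).
  (ii) Total incidences bk = vr, so b = vr/k.
Step 1: r = λ(v − 1)/(k − 1) = 4·(54 − 1)/(3 − 1) = 4·53/2 = 212/2 = 106.
Step 2: b = vr/k = 54·106/3 = 5724/3 = 1908.
Check integrality: r = 106 ∈ Z ✓, b = 1908 ∈ Z ✓.
(These identities are necessary conditions: they determine r and b for any design with these parameters, but do not by themselves prove that one exists.)

r = 106, b = 1908.


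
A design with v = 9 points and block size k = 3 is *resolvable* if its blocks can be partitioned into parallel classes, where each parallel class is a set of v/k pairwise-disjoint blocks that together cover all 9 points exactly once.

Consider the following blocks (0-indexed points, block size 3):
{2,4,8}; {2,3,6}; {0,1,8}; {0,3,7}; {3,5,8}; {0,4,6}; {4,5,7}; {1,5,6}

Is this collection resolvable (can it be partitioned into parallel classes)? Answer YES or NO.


v = 9, block size k = 3, number of blocks = 8.
For resolvability, blocks must partition into parallel classes of size v/k = 3.
Total blocks must therefore be a multiple of 3: 8 = 3·2 + 2 ⇒ not divisible ✗.
Resolvable? NO.

NO


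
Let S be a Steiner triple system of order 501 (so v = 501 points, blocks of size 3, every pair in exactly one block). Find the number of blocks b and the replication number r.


An STS(v) is a 2-(v, 3, 1) BIBD: block size k = 3, λ = 1.
Replication: r(k − 1) = λ(v − 1) ⇒ r·2 = 501 − 1 = 500 ⇒ r = 250.
Block count: bk = vr ⇒ b·3 = 501·250 = 125250 ⇒ b = 41750.

r = 250, b = 41750.


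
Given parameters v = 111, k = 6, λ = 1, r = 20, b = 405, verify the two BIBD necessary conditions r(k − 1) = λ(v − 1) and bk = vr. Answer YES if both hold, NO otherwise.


Condition (i): r(k − 1) = 20·5 = 100; λ(v − 1) = 1·110 = 110. Match? NO.
Condition (ii): bk = 405·6 = 2430; vr = 111·20 = 2220. Match? NO.
Both conditions hold? NO.

NO


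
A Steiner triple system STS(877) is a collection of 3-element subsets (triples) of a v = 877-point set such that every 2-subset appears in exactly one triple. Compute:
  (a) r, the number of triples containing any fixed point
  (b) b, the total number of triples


An STS(v) is a 2-(v, 3, 1) BIBD: block size k = 3, λ = 1.
Replication: r(k − 1) = λ(v − 1) ⇒ r·2 = 877 − 1 = 876 ⇒ r = 438.
Block count: b = v(v − 1)/6 = 877·876/6 = 768252/6 = 128042.
(Check via bk = vr: 128042·3 = 384126 = 877·438 = 384126 ✓.)

r = 438, b = 128042.


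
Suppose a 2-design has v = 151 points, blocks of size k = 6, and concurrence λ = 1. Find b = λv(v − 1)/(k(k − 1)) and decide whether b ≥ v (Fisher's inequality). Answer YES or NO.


r = λ(v − 1)/(k − 1) = 1·150/5 = 30.
b = vr/k = 151·30/6 = 755.
Fisher's inequality: b ≥ v ⇔ 755 ≥ 151? YES.

YES


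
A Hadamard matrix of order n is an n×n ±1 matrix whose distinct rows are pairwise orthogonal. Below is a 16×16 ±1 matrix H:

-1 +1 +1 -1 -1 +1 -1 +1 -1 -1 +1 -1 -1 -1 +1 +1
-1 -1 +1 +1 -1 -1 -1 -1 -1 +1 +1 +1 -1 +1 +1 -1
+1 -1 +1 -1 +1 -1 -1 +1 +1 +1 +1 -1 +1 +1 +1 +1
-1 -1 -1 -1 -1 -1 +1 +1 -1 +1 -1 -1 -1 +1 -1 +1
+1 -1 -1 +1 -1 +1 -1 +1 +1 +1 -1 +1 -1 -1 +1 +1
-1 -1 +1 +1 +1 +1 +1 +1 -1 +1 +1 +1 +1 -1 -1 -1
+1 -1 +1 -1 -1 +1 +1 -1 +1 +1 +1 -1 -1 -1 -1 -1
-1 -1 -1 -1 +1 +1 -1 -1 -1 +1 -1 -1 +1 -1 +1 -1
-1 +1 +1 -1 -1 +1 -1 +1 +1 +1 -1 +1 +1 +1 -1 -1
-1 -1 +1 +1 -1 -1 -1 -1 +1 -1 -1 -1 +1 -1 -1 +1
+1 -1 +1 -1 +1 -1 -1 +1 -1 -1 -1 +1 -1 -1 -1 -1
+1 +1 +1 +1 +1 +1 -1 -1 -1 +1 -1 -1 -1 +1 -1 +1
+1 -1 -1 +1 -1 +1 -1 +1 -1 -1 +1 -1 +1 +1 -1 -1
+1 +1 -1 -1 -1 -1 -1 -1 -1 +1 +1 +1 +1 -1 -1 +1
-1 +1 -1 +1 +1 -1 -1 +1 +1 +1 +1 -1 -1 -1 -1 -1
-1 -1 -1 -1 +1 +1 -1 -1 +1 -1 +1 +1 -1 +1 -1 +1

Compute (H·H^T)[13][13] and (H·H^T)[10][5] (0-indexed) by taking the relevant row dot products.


Row 5 of H: [-1, -1, 1, 1, 1, 1, 1, 1, -1, 1, 1, 1, 1, -1, -1, -1].
Row 10 of H: [1, -1, 1, -1, 1, -1, -1, 1, -1, -1, -1, 1, -1, -1, -1, -1].
Row 13 of H: [1, 1, -1, -1, -1, -1, -1, -1, -1, 1, 1, 1, 1, -1, -1, 1].
(H·H^T)[13][13] = Σ_j H[13][j]·H[13][j] = (1)² + (1)² + (-1)² + (-1)² + (-1)² + (-1)² + (-1)² + (-1)² + (-1)² + (1)² + (1)² + (1)² + (1)² + (-1)² + (-1)² + (1)² = 1 + 1 + 1 + 1 + 1 + 1 + 1 + 1 + 1 + 1 + 1 + 1 + 1 + 1 + 1 + 1 = 16.
(H·H^T)[10][5] = Σ_j H[10][j]·H[5][j] = (1)·(-1) + (-1)·(-1) + (1)·(1) + (-1)·(1) + (1)·(1) + (-1)·(1) + (-1)·(1) + (1)·(1) + (-1)·(-1) + (-1)·(1) + (-1)·(1) + (1)·(1) + (-1)·(1) + (-1)·(-1) + (-1)·(-1) + (-1)·(-1) = -1 + 1 + 1 + -1 + 1 + -1 + -1 + 1 + 1 + -1 + -1 + 1 + -1 + 1 + 1 + 1 = 2.
Rows 10 and 5 are not orthogonal (dot product = 2 ≠ 0), so H is not a Hadamard matrix.

(13,13) entry = 16; (10,5) entry = 2.


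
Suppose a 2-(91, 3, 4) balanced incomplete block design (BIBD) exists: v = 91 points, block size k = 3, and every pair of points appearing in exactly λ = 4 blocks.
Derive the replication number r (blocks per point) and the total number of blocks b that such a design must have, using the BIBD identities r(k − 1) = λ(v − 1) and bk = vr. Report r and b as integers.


Any 2-(v, k, λ) BIBD satisfies two necessary conditions:
  (i)  Each point sits in r blocks, and counting incidences through any fixed point gives r(k − 1) = λ(v − 1), so r = λ(v − 1)/(k − 1).
  (ii) Total incidences bk = vr, so b = vr/k.
Step 1: r = λ(v − 1)/(k − 1) = 4·(91 − 1)/(3 − 1) = 4·90/2 = 360/2 = 180.
Step 2: b = vr/k = 91·180/3 = 16380/3 = 5460.
Check integrality: r = 180 ∈ Z ✓, b = 5460 ∈ Z ✓.
(These identities are necessary conditions: they determine r and b for any design with these parameters, but do not by themselves prove that one exists.)

r = 180, b = 5460.


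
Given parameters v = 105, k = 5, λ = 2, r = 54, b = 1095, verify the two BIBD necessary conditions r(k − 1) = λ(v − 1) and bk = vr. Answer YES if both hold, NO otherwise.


Condition (i): r(k − 1) = 54·4 = 216; λ(v − 1) = 2·104 = 208. Match? NO.
Condition (ii): bk = 1095·5 = 5475; vr = 105·54 = 5670. Match? NO.
Both conditions hold? NO.

NO


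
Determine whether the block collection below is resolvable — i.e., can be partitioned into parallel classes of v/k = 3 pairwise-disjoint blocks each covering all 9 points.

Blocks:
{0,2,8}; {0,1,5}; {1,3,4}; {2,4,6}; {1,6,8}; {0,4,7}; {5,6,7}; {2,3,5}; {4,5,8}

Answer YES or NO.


v = 9, block size k = 3, number of blocks = 9.
For resolvability, blocks must partition into parallel classes of size v/k = 3.
Total blocks must therefore be a multiple of 3: 9 = 3·3 + 0 ⇒ divisible ✓.
Consider block {0,1,5}. The only other block(s) in the collection disjoint from it are {2,4,6} — just 1 block(s). Any parallel class containing {0,1,5} would need 2 other blocks each disjoint from it, so no parallel class of size 3 can contain {0,1,5}.
Since every block must belong to some parallel class in a resolution, the collection cannot be partitioned into parallel classes.
Resolvable? NO.

NO


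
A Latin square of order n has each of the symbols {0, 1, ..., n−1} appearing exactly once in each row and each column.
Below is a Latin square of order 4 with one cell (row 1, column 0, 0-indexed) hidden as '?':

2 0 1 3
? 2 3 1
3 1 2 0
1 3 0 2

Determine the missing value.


Row 1 contains symbols [1, 2, 3] — missing [0].
Column 0 contains symbols [1, 2, 3] — missing [0].
The missing symbol must appear in both missing sets; intersection = [0].
Therefore the hidden value is 0.

Missing value = 0.


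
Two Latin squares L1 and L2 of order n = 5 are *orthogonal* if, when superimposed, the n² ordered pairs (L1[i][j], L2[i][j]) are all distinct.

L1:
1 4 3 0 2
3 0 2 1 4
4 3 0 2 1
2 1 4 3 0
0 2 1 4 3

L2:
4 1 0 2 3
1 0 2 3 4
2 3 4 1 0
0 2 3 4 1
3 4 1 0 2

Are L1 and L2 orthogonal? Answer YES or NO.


Form the n² = 25 superimposed pairs (L1[i][j], L2[i][j]), row by row (rows and columns indexed from 0):
row 0: (1,4) (4,1) (3,0) (0,2) (2,3)
row 1: (3,1) (0,0) (2,2) (1,3) (4,4)
row 2: (4,2) (3,3) (0,4) (2,1) (1,0)
row 3: (2,0) (1,2) (4,3) (3,4) (0,1)
row 4: (0,3) (2,4) (1,1) (4,0) (3,2)
Orthogonality requires all 25 pairs distinct.
Check by first coordinate: for each symbol s of L1, list the L2 entries in the n cells where L1 = s; they must all differ.
  L1 = 0: L2 entries (in reading order) 2, 0, 4, 1, 3 — all 5 distinct ✓
  L1 = 1: L2 entries (in reading order) 4, 3, 0, 2, 1 — all 5 distinct ✓
  L1 = 2: L2 entries (in reading order) 3, 2, 1, 0, 4 — all 5 distinct ✓
  L1 = 3: L2 entries (in reading order) 0, 1, 3, 4, 2 — all 5 distinct ✓
  L1 = 4: L2 entries (in reading order) 1, 4, 2, 3, 0 — all 5 distinct ✓
Every symbol of L1 meets every symbol of L2 exactly once, so all 25 pairs are distinct (25 of 25).
Conclusion: YES.

YES


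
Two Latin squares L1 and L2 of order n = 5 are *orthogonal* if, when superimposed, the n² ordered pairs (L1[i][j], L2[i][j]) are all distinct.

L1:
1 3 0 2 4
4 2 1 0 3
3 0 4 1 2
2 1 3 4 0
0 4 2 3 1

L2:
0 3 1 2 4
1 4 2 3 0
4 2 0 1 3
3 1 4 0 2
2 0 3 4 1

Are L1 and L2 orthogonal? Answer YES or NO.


Form the n² = 25 superimposed pairs (L1[i][j], L2[i][j]), row by row (rows and columns indexed from 0):
row 0: (1,0) (3,3) (0,1) (2,2) (4,4)
row 1: (4,1) (2,4) (1,2) (0,3) (3,0)
row 2: (3,4) (0,2) (4,0) (1,1) (2,3)
row 3: (2,3) (1,1) (3,4) (4,0) (0,2)
row 4: (0,2) (4,0) (2,3) (3,4) (1,1)
Orthogonality requires all 25 pairs distinct.
But the pair (2,3) repeats: cell (2,4) has L1 = 2, L2 = 3, and cell (3,0) has L1 = 2, L2 = 3.
A repeated pair means some other pair never occurs (only 15 distinct pairs out of 25), so the squares are not orthogonal.
Conclusion: NO.

NO


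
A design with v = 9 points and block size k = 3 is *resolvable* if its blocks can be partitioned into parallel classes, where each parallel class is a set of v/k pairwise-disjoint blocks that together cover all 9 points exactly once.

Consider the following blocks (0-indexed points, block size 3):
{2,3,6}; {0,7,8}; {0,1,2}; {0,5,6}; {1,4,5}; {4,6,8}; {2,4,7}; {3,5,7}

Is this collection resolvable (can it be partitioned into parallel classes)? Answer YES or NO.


v = 9, block size k = 3, number of blocks = 8.
For resolvability, blocks must partition into parallel classes of size v/k = 3.
Total blocks must therefore be a multiple of 3: 8 = 3·2 + 2 ⇒ not divisible ✗.
Resolvable? NO.

NO


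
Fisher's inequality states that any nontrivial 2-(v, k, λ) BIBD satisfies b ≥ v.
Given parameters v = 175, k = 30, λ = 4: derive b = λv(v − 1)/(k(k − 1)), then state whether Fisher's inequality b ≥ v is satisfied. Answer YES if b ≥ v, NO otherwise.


r = λ(v − 1)/(k − 1) = 4·174/29 = 24.
b = vr/k = 175·24/30 = 140.
Fisher's inequality: b ≥ v ⇔ 140 ≥ 175? NO.

NO


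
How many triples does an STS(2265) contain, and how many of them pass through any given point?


An STS(v) is a 2-(v, 3, 1) BIBD: block size k = 3, λ = 1.
Replication: r(k − 1) = λ(v − 1) ⇒ r·2 = 2265 − 1 = 2264 ⇒ r = 1132.
Block count: b = v(v − 1)/6 = 2265·2264/6 = 5127960/6 = 854660.
(Check via bk = vr: 854660·3 = 2563980 = 2265·1132 = 2563980 ✓.)

r = 1132, b = 854660.


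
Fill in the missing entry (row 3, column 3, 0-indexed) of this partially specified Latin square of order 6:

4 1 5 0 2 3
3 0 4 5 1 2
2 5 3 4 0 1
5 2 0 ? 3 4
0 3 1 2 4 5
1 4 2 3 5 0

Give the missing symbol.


Row 3 contains symbols [0, 2, 3, 4, 5] — missing [1].
Column 3 contains symbols [0, 2, 3, 4, 5] — missing [1].
The missing symbol must appear in both missing sets; intersection = [1].
Therefore the hidden value is 1.

Missing value = 1.


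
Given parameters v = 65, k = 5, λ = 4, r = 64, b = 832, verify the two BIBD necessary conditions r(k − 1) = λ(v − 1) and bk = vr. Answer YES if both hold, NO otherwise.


Condition (i): r(k − 1) = 64·4 = 256; λ(v − 1) = 4·64 = 256. Match? YES.
Condition (ii): bk = 832·5 = 4160; vr = 65·64 = 4160. Match? YES.
Both conditions hold? YES.

YES


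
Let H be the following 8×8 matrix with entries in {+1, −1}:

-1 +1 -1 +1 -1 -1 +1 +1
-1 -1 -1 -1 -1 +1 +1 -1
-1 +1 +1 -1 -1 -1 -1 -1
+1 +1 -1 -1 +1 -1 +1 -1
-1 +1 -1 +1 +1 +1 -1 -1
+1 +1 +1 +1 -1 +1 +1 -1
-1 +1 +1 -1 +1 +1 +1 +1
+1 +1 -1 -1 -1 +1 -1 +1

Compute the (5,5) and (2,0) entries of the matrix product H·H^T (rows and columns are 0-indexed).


Row 0 of H: [-1, 1, -1, 1, -1, -1, 1, 1].
Row 2 of H: [-1, 1, 1, -1, -1, -1, -1, -1].
Row 5 of H: [1, 1, 1, 1, -1, 1, 1, -1].
(H·H^T)[5][5] = Σ_j H[5][j]·H[5][j] = (1)² + (1)² + (1)² + (1)² + (-1)² + (1)² + (1)² + (-1)² = 1 + 1 + 1 + 1 + 1 + 1 + 1 + 1 = 8.
(H·H^T)[2][0] = Σ_j H[2][j]·H[0][j] = (-1)·(-1) + (1)·(1) + (1)·(-1) + (-1)·(1) + (-1)·(-1) + (-1)·(-1) + (-1)·(1) + (-1)·(1) = 1 + 1 + -1 + -1 + 1 + 1 + -1 + -1 = 0.
So rows 2 and 0 are orthogonal; the diagonal entry equals n = 8.

(5,5) entry = 8; (2,0) entry = 0.


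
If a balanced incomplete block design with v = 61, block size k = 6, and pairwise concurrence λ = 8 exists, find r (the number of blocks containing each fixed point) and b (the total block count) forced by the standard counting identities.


Any 2-(v, k, λ) BIBD satisfies two necessary conditions:
  (i)  Each point sits in r blocks, and counting incidences through any fixed point gives r(k − 1) = λ(v − 1), so r = λ(v − 1)/(k − 1).
  (ii) Total incidences bk = vr, so b = vr/k.
Step 1: r = λ(v − 1)/(k − 1) = 8·(61 − 1)/(6 − 1) = 8·60/5 = 480/5 = 96.
Step 2: b = vr/k = 61·96/6 = 5856/6 = 976.
Check integrality: r = 96 ∈ Z ✓, b = 976 ∈ Z ✓.
(These identities are necessary conditions: they determine r and b for any design with these parameters, but do not by themselves prove that one exists.)

r = 96, b = 976.


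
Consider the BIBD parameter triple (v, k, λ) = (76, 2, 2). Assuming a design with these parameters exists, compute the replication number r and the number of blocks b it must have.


Any 2-(v, k, λ) BIBD satisfies two necessary conditions:
  (i)  Each point sits in r blocks, and counting incidences through any fixed point gives r(k − 1) = λ(v − 1), so r = λ(v − 1)/(k − 1).
  (ii) Total incidences bk = vr, so b = vr/k.
Step 1: r = λ(v − 1)/(k − 1) = 2·(76 − 1)/(2 − 1) = 2·75/1 = 150/1 = 150.
Step 2: b = vr/k = 76·150/2 = 11400/2 = 5700.
Check integrality: r = 150 ∈ Z ✓, b = 5700 ∈ Z ✓.
(These identities are necessary conditions: they determine r and b for any design with these parameters, but do not by themselves prove that one exists.)

r = 150, b = 5700.


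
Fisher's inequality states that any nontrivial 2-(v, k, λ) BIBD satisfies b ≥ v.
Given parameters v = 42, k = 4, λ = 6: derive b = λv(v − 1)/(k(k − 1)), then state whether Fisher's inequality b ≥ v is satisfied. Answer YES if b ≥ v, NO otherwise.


r = λ(v − 1)/(k − 1) = 6·41/3 = 82.
b = vr/k = 42·82/4 = 861.
Fisher's inequality: b ≥ v ⇔ 861 ≥ 42? YES.

YES


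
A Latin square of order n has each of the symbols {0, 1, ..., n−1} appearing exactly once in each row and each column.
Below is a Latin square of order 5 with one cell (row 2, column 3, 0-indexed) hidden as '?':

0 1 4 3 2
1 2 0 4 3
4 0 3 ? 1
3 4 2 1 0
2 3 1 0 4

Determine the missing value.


Row 2 contains symbols [0, 1, 3, 4] — missing [2].
Column 3 contains symbols [0, 1, 3, 4] — missing [2].
The missing symbol must appear in both missing sets; intersection = [2].
Therefore the hidden value is 2.

Missing value = 2.


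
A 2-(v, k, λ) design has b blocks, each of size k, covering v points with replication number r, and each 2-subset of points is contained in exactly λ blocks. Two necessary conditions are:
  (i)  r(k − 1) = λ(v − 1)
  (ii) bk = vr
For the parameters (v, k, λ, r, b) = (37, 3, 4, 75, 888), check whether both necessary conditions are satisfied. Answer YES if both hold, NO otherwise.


Condition (i): r(k − 1) = 75·2 = 150; λ(v − 1) = 4·36 = 144. Match? NO.
Condition (ii): bk = 888·3 = 2664; vr = 37·75 = 2775. Match? NO.
Both conditions hold? NO.

NO


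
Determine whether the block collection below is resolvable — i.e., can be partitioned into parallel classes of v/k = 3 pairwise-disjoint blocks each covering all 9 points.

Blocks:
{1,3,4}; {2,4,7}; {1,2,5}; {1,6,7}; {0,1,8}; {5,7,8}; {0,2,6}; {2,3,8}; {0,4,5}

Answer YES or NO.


v = 9, block size k = 3, number of blocks = 9.
For resolvability, blocks must partition into parallel classes of size v/k = 3.
Total blocks must therefore be a multiple of 3: 9 = 3·3 + 0 ⇒ divisible ✓.
Consider block {2,4,7}. The only other block(s) in the collection disjoint from it are {0,1,8} — just 1 block(s). Any parallel class containing {2,4,7} would need 2 other blocks each disjoint from it, so no parallel class of size 3 can contain {2,4,7}.
Since every block must belong to some parallel class in a resolution, the collection cannot be partitioned into parallel classes.
Resolvable? NO.

NO


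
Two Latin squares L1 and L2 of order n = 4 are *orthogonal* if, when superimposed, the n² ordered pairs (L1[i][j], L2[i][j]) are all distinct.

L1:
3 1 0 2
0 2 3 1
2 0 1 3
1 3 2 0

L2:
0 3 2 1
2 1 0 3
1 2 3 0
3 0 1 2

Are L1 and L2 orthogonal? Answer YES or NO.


Form the n² = 16 superimposed pairs (L1[i][j], L2[i][j]), row by row (rows and columns indexed from 0):
row 0: (3,0) (1,3) (0,2) (2,1)
row 1: (0,2) (2,1) (3,0) (1,3)
row 2: (2,1) (0,2) (1,3) (3,0)
row 3: (1,3) (3,0) (2,1) (0,2)
Orthogonality requires all 16 pairs distinct.
But the pair (0,2) repeats: cell (0,2) has L1 = 0, L2 = 2, and cell (1,0) has L1 = 0, L2 = 2.
A repeated pair means some other pair never occurs (only 4 distinct pairs out of 16), so the squares are not orthogonal.
Conclusion: NO.

NO


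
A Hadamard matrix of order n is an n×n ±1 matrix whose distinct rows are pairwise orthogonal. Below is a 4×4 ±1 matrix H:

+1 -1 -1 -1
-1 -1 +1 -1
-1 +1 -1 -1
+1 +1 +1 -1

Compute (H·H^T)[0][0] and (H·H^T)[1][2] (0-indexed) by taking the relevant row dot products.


Row 0 of H: [1, -1, -1, -1].
Row 1 of H: [-1, -1, 1, -1].
Row 2 of H: [-1, 1, -1, -1].
(H·H^T)[0][0] = Σ_j H[0][j]·H[0][j] = (1)² + (-1)² + (-1)² + (-1)² = 1 + 1 + 1 + 1 = 4.
(H·H^T)[1][2] = Σ_j H[1][j]·H[2][j] = (-1)·(-1) + (-1)·(1) + (1)·(-1) + (-1)·(-1) = 1 + -1 + -1 + 1 = 0.
So rows 1 and 2 are orthogonal; the diagonal entry equals n = 4.

(0,0) entry = 4; (1,2) entry = 0.


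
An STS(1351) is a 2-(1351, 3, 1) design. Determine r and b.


An STS(v) is a 2-(v, 3, 1) BIBD: block size k = 3, λ = 1.
Replication: r(k − 1) = λ(v − 1) ⇒ r·2 = 1351 − 1 = 1350 ⇒ r = 675.
Block count: b = v(v − 1)/6 = 1351·1350/6 = 1823850/6 = 303975.
(Check via bk = vr: 303975·3 = 911925 = 1351·675 = 911925 ✓.)

r = 675, b = 303975.


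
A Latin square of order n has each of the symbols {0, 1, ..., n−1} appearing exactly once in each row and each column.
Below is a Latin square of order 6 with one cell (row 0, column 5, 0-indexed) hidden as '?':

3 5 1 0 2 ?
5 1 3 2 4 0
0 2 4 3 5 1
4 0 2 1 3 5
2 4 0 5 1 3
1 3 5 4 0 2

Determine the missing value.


Row 0 contains symbols [0, 1, 2, 3, 5] — missing [4].
Column 5 contains symbols [0, 1, 2, 3, 5] — missing [4].
The missing symbol must appear in both missing sets; intersection = [4].
Therefore the hidden value is 4.

Missing value = 4.


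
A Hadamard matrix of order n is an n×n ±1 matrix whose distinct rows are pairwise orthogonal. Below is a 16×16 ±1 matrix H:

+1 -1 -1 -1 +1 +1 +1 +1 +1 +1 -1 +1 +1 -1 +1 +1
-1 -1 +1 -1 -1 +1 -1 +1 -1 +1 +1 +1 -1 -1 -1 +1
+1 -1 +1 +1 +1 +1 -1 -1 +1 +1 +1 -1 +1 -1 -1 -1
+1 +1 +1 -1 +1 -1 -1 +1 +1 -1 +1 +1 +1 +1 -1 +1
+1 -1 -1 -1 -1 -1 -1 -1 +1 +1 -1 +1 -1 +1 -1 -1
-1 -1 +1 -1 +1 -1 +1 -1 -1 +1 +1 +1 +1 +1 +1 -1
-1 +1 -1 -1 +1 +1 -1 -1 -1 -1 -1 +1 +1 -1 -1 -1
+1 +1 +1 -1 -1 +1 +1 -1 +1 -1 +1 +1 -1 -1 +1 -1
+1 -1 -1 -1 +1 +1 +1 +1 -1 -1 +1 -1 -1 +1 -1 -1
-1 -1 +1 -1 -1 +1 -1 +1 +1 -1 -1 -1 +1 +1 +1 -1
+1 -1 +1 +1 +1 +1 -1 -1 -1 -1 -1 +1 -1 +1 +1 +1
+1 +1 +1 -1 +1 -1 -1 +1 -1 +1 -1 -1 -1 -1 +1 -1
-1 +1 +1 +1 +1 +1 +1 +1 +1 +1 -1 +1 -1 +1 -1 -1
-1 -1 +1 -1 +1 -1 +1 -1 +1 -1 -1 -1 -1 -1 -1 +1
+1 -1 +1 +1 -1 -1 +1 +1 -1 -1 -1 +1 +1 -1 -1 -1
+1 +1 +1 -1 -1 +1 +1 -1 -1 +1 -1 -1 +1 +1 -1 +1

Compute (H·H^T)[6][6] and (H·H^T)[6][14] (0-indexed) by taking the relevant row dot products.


Row 6 of H: [-1, 1, -1, -1, 1, 1, -1, -1, -1, -1, -1, 1, 1, -1, -1, -1].
Row 14 of H: [1, -1, 1, 1, -1, -1, 1, 1, -1, -1, -1, 1, 1, -1, -1, -1].
(H·H^T)[6][6] = Σ_j H[6][j]·H[6][j] = (-1)² + (1)² + (-1)² + (-1)² + (1)² + (1)² + (-1)² + (-1)² + (-1)² + (-1)² + (-1)² + (1)² + (1)² + (-1)² + (-1)² + (-1)² = 1 + 1 + 1 + 1 + 1 + 1 + 1 + 1 + 1 + 1 + 1 + 1 + 1 + 1 + 1 + 1 = 16.
(H·H^T)[6][14] = Σ_j H[6][j]·H[14][j] = (-1)·(1) + (1)·(-1) + (-1)·(1) + (-1)·(1) + (1)·(-1) + (1)·(-1) + (-1)·(1) + (-1)·(1) + (-1)·(-1) + (-1)·(-1) + (-1)·(-1) + (1)·(1) + (1)·(1) + (-1)·(-1) + (-1)·(-1) + (-1)·(-1) = -1 + -1 + -1 + -1 + -1 + -1 + -1 + -1 + 1 + 1 + 1 + 1 + 1 + 1 + 1 + 1 = 0.
So rows 6 and 14 are orthogonal; the diagonal entry equals n = 16.

(6,6) entry = 16; (6,14) entry = 0.


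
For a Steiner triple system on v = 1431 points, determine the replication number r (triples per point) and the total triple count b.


An STS(v) is a 2-(v, 3, 1) BIBD: block size k = 3, λ = 1.
Replication: r(k − 1) = λ(v − 1) ⇒ r·2 = 1431 − 1 = 1430 ⇒ r = 715.
Block count: b = v(v − 1)/6 = 1431·1430/6 = 2046330/6 = 341055.
(Check via bk = vr: 341055·3 = 1023165 = 1431·715 = 1023165 ✓.)

r = 715, b = 341055.


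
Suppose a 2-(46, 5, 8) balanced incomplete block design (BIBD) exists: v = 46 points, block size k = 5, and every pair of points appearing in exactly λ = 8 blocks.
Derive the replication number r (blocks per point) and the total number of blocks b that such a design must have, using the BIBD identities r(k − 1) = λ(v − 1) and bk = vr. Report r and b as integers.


Any 2-(v, k, λ) BIBD satisfies two necessary conditions:
  (i)  Each point sits in r blocks, and counting incidences through any fixed point gives r(k − 1) = λ(v − 1), so r = λ(v − 1)/(k − 1).
  (ii) Total incidences bk = vr, so b = vr/k.
Step 1: r = λ(v − 1)/(k − 1) = 8·(46 − 1)/(5 − 1) = 8·45/4 = 360/4 = 90.
Step 2: b = vr/k = 46·90/5 = 4140/5 = 828.
Check integrality: r = 90 ∈ Z ✓, b = 828 ∈ Z ✓.
(These identities are necessary conditions: they determine r and b for any design with these parameters, but do not by themselves prove that one exists.)

r = 90, b = 828.


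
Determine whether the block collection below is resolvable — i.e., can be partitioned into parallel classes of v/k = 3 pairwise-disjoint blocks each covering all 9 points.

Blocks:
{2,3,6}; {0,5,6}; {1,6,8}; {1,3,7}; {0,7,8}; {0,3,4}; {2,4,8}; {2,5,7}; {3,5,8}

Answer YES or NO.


v = 9, block size k = 3, number of blocks = 9.
For resolvability, blocks must partition into parallel classes of size v/k = 3.
Total blocks must therefore be a multiple of 3: 9 = 3·3 + 0 ⇒ divisible ✓.
Consider block {2,3,6}. The only other block(s) in the collection disjoint from it are {0,7,8} — just 1 block(s). Any parallel class containing {2,3,6} would need 2 other blocks each disjoint from it, so no parallel class of size 3 can contain {2,3,6}.
Since every block must belong to some parallel class in a resolution, the collection cannot be partitioned into parallel classes.
Resolvable? NO.

NO


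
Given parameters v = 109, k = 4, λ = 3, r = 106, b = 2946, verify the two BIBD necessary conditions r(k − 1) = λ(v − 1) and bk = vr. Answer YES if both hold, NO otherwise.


Condition (i): r(k − 1) = 106·3 = 318; λ(v − 1) = 3·108 = 324. Match? NO.
Condition (ii): bk = 2946·4 = 11784; vr = 109·106 = 11554. Match? NO.
Both conditions hold? NO.

NO


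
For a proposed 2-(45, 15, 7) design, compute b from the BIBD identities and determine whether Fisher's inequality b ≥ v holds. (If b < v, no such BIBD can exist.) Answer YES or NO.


r = λ(v − 1)/(k − 1) = 7·44/14 = 22.
b = vr/k = 45·22/15 = 66.
Fisher's inequality: b ≥ v ⇔ 66 ≥ 45? YES.

YES


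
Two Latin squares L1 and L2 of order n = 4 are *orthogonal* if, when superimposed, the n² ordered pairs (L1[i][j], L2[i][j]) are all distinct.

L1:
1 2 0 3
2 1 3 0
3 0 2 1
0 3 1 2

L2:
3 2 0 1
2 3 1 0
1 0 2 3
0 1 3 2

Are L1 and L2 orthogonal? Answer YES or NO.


Form the n² = 16 superimposed pairs (L1[i][j], L2[i][j]), row by row (rows and columns indexed from 0):
row 0: (1,3) (2,2) (0,0) (3,1)
row 1: (2,2) (1,3) (3,1) (0,0)
row 2: (3,1) (0,0) (2,2) (1,3)
row 3: (0,0) (3,1) (1,3) (2,2)
Orthogonality requires all 16 pairs distinct.
But the pair (2,2) repeats: cell (0,1) has L1 = 2, L2 = 2, and cell (1,0) has L1 = 2, L2 = 2.
A repeated pair means some other pair never occurs (only 4 distinct pairs out of 16), so the squares are not orthogonal.
Conclusion: NO.

NO


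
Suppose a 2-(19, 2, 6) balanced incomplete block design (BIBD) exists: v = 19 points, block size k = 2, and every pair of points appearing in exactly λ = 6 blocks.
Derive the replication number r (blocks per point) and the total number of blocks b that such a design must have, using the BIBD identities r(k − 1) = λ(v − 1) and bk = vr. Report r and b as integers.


Any 2-(v, k, λ) BIBD satisfies two necessary conditions:
  (i)  Each point sits in r blocks, and counting incidences through any fixed point gives r(k − 1) = λ(v − 1), so r = λ(v − 1)/(k − 1).
  (ii) Total incidences bk = vr, so b = vr/k.
Step 1: r = λ(v − 1)/(k − 1) = 6·(19 − 1)/(2 − 1) = 6·18/1 = 108/1 = 108.
Step 2: b = vr/k = 19·108/2 = 2052/2 = 1026.
Check integrality: r = 108 ∈ Z ✓, b = 1026 ∈ Z ✓.
(These identities are necessary conditions: they determine r and b for any design with these parameters, but do not by themselves prove that one exists.)

r = 108, b = 1026.
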